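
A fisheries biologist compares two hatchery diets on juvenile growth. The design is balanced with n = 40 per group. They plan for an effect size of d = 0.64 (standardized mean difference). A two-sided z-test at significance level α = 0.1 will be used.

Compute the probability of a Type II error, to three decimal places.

β ≈ 0.112

Noncentrality parameter: δ = d·√(n/2) = 0.64 × √(40/2) = 2.8622
Critical value for a two-sided test at α = 0.1: z_{α/2} = 1.645.
Power = Φ(δ − 1.645) + Φ(−δ − 1.645) = Φ(1.217) + Φ(-4.507) = 0.8883 + 0.0000 = 0.8883.
Type II error: β = 1 − power = 1 − 0.8883 = 0.1117.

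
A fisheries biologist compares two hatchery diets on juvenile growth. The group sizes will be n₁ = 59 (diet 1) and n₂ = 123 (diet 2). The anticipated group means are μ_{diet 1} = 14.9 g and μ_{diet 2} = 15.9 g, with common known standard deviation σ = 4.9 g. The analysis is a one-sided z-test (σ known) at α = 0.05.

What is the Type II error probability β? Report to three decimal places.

β ≈ 0.639

Standardized effect: d = |μ_{diet 1} − μ_{diet 2}| / σ = |14.9 − 15.9| / 4.9 = 0.2041
Noncentrality parameter: δ = d / √(1/n₁ + 1/n₂) = 0.2041 / √(1/59 + 1/123) = 1.2887
One-sided α = 0.05 → critical value z_{0.05} = 1.645.
Power = P(Z > 1.645 − δ) = Φ(-0.356) = 0.3609.
Type II error: β = 1 − power = 1 − 0.3609 = 0.6391.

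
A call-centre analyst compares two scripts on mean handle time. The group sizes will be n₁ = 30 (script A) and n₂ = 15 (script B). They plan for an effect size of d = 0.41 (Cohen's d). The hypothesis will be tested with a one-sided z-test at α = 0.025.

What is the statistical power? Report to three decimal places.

Noncentrality parameter: δ = d / √(1/n₁ + 1/n₂) = 0.41 / √(1/30 + 1/15) = 1.2965
Critical value for a one-sided test at α = 0.025: z_α = 1.960.
Power = Φ(δ − 1.960) = Φ(-0.663) = 0.2535.

Power ≈ 0.254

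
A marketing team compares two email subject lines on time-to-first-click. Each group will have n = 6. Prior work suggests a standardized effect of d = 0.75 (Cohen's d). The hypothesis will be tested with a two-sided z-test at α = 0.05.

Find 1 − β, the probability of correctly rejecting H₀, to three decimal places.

Noncentrality parameter: δ = d·√(n/2) = 0.75 × √(6/2) = 1.2990
Critical value for a two-sided test at α = 0.05: z_{α/2} = 1.960.
Power = Φ(δ − 1.960) + Φ(−δ − 1.960) = Φ(-0.661) + Φ(-3.259) = 0.2543 + 0.0006 = 0.2549.

Power ≈ 0.255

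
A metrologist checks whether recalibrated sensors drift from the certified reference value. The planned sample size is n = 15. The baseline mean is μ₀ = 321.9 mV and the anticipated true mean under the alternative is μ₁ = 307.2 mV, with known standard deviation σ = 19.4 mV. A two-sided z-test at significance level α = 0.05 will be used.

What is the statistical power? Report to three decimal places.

Standardized effect: d = |μ₁ − μ₀| / σ = |307.2 − 321.9| / 19.4 = 0.7577
Noncentrality parameter: δ = d·√n = 0.7577 × √15 = 2.9347
Critical value for a two-sided test at α = 0.05: z_{α/2} = 1.960.
Power = Φ(δ − 1.960) + Φ(−δ − 1.960) = Φ(0.975) + Φ(-4.895) = 0.8352 + 0.0000 = 0.8352.

Power ≈ 0.835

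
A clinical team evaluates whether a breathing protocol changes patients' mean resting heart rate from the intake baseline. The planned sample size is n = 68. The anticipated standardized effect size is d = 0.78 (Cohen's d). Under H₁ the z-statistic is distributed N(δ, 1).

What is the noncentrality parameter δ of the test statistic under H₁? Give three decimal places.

The noncentrality parameter scales effect size by the design's sample-size factor: δ = d·√n = 0.78 × √68 = 6.4320

δ ≈ 6.432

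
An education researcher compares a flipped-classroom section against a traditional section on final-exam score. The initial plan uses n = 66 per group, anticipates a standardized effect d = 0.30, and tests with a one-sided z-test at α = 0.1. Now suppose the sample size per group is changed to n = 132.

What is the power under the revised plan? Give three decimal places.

Power ≈ 0.876

With n = 132 per group: δ = d·√(n/2) = 0.30 × √(132/2) = 2.4372. Critical value z_{0.1} = 1.282.
Revised power = P(Z > 1.282 − δ) = Φ(1.156) = 0.8761.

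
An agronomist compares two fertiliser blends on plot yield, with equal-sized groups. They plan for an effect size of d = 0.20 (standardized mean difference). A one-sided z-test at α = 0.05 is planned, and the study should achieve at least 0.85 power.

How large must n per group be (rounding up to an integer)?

For power 0.85 need Φ(δ − z_{0.05}) = 0.85, so δ = z_{0.05} + z_{0.15} = 1.645 + 1.036 = 2.681.
δ = d·√(n/2) ⇒ n = 2(δ/d)² = 2 × (2.681 / 0.20)² = 359.47.
Round up to the next whole unit.

n = 360 per group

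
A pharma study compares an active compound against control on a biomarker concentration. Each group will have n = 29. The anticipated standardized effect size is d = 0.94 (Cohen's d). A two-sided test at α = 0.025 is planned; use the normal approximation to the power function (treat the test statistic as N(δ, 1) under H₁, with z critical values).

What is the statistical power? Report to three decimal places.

Noncentrality parameter: δ = d·√(n/2) = 0.94 × √(29/2) = 3.5794
Critical value for a two-sided test at α = 0.025: z_{α/2} = 2.241.
Power = Φ(δ − 2.241) + Φ(−δ − 2.241) = Φ(1.338) + Φ(-5.821) = 0.9096 + 0.0000 = 0.9096.

Power ≈ 0.910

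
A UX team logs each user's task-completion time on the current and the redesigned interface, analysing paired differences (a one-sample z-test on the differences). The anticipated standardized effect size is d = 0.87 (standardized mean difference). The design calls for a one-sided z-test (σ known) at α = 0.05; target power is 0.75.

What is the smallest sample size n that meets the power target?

n = 8

For power 0.75 need Φ(δ − z_{0.05}) = 0.75, so δ = z_{0.05} + z_{0.25} = 1.645 + 0.674 = 2.319.
δ = d·√n ⇒ n = (δ/d)² = (2.319 / 0.87)² = 7.11.
Round up to the next whole unit.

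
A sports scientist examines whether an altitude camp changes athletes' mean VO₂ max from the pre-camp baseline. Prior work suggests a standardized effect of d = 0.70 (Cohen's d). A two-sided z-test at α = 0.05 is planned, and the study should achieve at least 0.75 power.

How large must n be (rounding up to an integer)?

n = 15

Set Φ(δ − 1.960) = 0.75; then δ − 1.960 = Φ⁻¹(0.75) = 0.674, giving δ = 2.634.
(The Φ(−δ − z_{α/2}) term is vanishingly small for δ > 0 and is dropped in the standard sample-size formula.)
δ = d·√n ⇒ n = (δ/d)² = (2.634 / 0.70)² = 14.16.
Rounding up, n = 15.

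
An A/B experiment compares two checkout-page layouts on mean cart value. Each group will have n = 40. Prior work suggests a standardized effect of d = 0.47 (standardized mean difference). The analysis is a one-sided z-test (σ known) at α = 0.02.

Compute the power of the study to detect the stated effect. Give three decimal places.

Power ≈ 0.519

Noncentrality parameter: δ = d·√(n/2) = 0.47 × √(40/2) = 2.1019
One-sided α = 0.02 → critical value z_{0.02} = 2.054.
Power = Φ(δ − 2.054) = Φ(0.048) = 0.5192.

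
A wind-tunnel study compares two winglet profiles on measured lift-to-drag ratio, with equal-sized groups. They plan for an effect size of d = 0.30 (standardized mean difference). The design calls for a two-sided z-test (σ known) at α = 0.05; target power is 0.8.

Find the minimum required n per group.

For power 0.8 need Φ(δ − z_{0.025}) = 0.8, so δ = z_{0.025} + z_{0.20} = 1.960 + 0.842 = 2.802.
(Ignoring the negligible lower-tail rejection probability gives the usual closed-form inversion.)
δ = d·√(n/2) ⇒ n = 2(δ/d)² = 2 × (2.802 / 0.30)² = 174.42.
Round up to the next whole unit.

n = 175 per group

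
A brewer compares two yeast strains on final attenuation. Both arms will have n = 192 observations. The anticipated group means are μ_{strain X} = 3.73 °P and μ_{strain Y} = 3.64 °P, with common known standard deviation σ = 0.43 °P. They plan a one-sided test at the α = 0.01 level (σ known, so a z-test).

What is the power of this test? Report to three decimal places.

Power ≈ 0.391

Standardized effect: d = |μ_{strain X} − μ_{strain Y}| / σ = |3.73 − 3.64| / 0.43 = 0.2093
Noncentrality parameter: δ = d·√(n/2) = 0.2093 × √(192/2) = 2.0507
Critical value for a one-sided test at α = 0.01: z_α = 2.326.
Power = Φ(δ − 2.326) = Φ(-0.276) = 0.3914.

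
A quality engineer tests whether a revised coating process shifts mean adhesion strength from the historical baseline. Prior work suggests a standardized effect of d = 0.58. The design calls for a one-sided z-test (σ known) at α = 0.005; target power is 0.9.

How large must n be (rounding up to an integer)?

Set Φ(δ − 2.576) = 0.9; then δ − 2.576 = Φ⁻¹(0.9) = 1.282, giving δ = 3.857.
δ = d·√n ⇒ n = (δ/d)² = (3.857 / 0.58)² = 44.23.
Rounding up, n = 45.

n = 45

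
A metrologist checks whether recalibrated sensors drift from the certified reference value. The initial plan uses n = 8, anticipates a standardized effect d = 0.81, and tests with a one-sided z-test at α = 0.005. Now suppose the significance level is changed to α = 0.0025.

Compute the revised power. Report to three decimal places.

Power ≈ 0.303

δ = d·√n = 0.81 × √8 = 2.2910 (unchanged). New critical value: z_{0.0025} = 2.807.
Revised power = P(Z > 2.807 − δ) = Φ(-0.516) = 0.3029.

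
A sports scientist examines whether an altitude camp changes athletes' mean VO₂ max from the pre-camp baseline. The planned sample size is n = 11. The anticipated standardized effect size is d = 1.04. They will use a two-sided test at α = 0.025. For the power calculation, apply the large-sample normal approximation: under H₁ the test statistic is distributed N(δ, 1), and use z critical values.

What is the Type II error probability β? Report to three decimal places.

β ≈ 0.114

Noncentrality parameter: δ = d·√n = 1.04 × √11 = 3.4493
Two-sided α = 0.025 → critical value z_{0.0125} = 2.241.
Power = Φ(δ − 2.241) + Φ(−δ − 2.241) = Φ(1.208) + Φ(-5.691) = 0.8865 + 0.0000 = 0.8865.
Type II error: β = 1 − power = 1 − 0.8865 = 0.1135.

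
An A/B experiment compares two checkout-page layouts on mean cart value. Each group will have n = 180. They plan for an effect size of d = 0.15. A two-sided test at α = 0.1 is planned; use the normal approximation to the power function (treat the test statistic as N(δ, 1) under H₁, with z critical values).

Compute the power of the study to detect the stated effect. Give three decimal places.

Power ≈ 0.413

Noncentrality parameter: δ = d·√(n/2) = 0.15 × √(180/2) = 1.4230
Critical value for a two-sided test at α = 0.1: z_{α/2} = 1.645.
Power = Φ(δ − 1.645) + Φ(−δ − 1.645) = Φ(-0.222) + Φ(-3.068) = 0.4122 + 0.0011 = 0.4133.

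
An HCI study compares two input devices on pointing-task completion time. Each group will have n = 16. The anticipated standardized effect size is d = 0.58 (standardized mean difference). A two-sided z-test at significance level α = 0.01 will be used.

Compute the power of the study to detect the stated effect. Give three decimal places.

Power ≈ 0.175

Noncentrality parameter: δ = d·√(n/2) = 0.58 × √(16/2) = 1.6405
Two-sided α = 0.01 → critical value z_{0.005} = 2.576.
Power = Φ(δ − 2.576) + Φ(−δ − 2.576) = Φ(-0.935) + Φ(-4.216) = 0.1748 + 0.0000 = 0.1748.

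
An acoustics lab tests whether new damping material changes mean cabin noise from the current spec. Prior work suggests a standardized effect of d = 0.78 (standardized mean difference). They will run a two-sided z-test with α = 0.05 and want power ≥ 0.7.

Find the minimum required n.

n = 11

For power 0.7 need Φ(δ − z_{0.025}) = 0.7, so δ = z_{0.025} + z_{0.30} = 1.960 + 0.524 = 2.484.
(Ignoring the negligible lower-tail rejection probability gives the usual closed-form inversion.)
δ = d·√n ⇒ n = (δ/d)² = (2.484 / 0.78)² = 10.14.
Rounding up, n = 11.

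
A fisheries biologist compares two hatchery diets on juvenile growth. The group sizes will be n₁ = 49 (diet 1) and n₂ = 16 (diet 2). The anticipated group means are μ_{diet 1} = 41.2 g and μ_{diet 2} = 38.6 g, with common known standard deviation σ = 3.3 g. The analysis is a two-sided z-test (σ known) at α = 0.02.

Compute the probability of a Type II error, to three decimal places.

Standardized effect: d = |μ_{diet 1} − μ_{diet 2}| / σ = |41.2 − 38.6| / 3.3 = 0.7879
Noncentrality parameter: δ = d / √(1/n₁ + 1/n₂) = 0.7879 / √(1/49 + 1/16) = 2.7363
Critical value for a two-sided test at α = 0.02: z_{α/2} = 2.326.
Power = Φ(δ − 2.326) + Φ(−δ − 2.326) = Φ(0.410) + Φ(-5.063) = 0.6591 + 0.0000 = 0.6591.
Type II error: β = 1 − power = 1 − 0.6591 = 0.3409.

β ≈ 0.341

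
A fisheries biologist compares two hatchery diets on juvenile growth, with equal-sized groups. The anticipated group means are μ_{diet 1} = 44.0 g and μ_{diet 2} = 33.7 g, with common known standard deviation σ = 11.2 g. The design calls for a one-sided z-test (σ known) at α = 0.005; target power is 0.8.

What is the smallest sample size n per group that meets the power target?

n = 28 per group

Standardized effect: d = |μ_{diet 1} − μ_{diet 2}| / σ = |44.0 − 33.7| / 11.2 = 0.9196
For power 0.8 need Φ(δ − z_{0.005}) = 0.8, so δ = z_{0.005} + z_{0.20} = 2.576 + 0.842 = 3.417.
δ = d·√(n/2) ⇒ n = 2(δ/d)² = 2 × (3.417 / 0.9196)² = 27.62.
Rounding up, n = 28 per group.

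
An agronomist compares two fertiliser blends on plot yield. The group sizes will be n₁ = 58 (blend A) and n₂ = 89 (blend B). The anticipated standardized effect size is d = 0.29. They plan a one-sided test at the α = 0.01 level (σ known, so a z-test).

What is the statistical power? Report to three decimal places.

Power ≈ 0.272

Noncentrality parameter: δ = d / √(1/n₁ + 1/n₂) = 0.29 / √(1/58 + 1/89) = 1.7185
One-sided α = 0.01 → critical value z_{0.01} = 2.326.
Power = P(Z > 2.326 − δ) = Φ(-0.608) = 0.2716.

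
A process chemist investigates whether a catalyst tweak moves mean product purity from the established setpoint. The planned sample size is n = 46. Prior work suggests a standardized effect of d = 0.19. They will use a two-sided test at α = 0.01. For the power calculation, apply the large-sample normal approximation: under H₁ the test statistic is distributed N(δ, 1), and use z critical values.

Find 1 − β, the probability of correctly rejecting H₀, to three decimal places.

Noncentrality parameter: δ = d·√n = 0.19 × √46 = 1.2886
Two-sided α = 0.01 → critical value z_{0.005} = 2.576.
Power = Φ(δ − 2.576) + Φ(−δ − 2.576) = Φ(-1.287) + Φ(-3.864) = 0.0990 + 0.0001 = 0.0991.

Power ≈ 0.099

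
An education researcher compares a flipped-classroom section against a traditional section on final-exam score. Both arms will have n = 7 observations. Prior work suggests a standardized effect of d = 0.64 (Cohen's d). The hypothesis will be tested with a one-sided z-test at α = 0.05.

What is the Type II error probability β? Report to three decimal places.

Noncentrality parameter: δ = d·√(n/2) = 0.64 × √(7/2) = 1.1973
One-sided α = 0.05 → critical value z_{0.05} = 1.645.
Power = P(Z > 1.645 − δ) = Φ(-0.448) = 0.3272.
Type II error: β = 1 − power = 1 − 0.3272 = 0.6728.

β ≈ 0.673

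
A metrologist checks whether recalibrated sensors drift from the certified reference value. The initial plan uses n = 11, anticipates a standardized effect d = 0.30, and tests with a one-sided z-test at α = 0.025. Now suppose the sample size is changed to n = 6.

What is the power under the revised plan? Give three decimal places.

With n = 6: δ = d·√n = 0.30 × √6 = 0.7348. Critical value z_{0.025} = 1.960.
Revised power = Φ(δ − 1.960) = Φ(-1.225) = 0.1103.

Power ≈ 0.110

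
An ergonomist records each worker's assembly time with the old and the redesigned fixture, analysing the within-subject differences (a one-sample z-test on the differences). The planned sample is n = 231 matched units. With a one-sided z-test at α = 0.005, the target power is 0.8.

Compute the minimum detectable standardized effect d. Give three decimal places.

d ≈ 0.225

Need Φ(δ − 2.576) = 0.8, so δ = 2.576 + 0.842 = 3.417.
δ = d·√n ⇒ d = δ/√n = 3.417/√231 = 0.2249.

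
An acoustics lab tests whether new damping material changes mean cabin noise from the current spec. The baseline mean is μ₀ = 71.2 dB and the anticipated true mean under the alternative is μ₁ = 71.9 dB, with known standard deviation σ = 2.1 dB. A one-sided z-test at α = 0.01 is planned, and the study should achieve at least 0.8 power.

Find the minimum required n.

Standardized effect: d = |μ₁ − μ₀| / σ = |71.9 − 71.2| / 2.1 = 0.3333
Set Φ(δ − 2.326) = 0.8; then δ − 2.326 = Φ⁻¹(0.8) = 0.842, giving δ = 3.168.
δ = d·√n ⇒ n = (δ/d)² = (3.168 / 0.3333)² = 90.32.
Round up to the next whole unit.

n = 91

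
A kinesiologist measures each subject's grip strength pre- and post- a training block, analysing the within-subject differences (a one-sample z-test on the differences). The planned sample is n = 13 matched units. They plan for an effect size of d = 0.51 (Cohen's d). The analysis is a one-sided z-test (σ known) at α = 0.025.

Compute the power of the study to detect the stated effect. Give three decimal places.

Noncentrality parameter: δ = d·√n = 0.51 × √13 = 1.8388
Critical value for a one-sided test at α = 0.025: z_α = 1.960.
Power = P(Z > 1.960 − δ) = Φ(-0.121) = 0.4518.

Power ≈ 0.452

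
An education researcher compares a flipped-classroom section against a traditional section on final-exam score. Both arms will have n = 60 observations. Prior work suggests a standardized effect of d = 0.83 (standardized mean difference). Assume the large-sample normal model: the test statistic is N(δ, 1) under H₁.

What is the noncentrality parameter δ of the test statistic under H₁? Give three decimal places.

δ ≈ 4.546

δ = d·√(n/2) = 0.83 × √(60/2) = 4.5461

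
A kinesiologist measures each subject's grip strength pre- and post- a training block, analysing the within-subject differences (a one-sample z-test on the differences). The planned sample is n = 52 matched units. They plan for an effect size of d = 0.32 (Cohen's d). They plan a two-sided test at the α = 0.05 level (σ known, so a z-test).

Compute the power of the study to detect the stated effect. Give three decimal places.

Noncentrality parameter: δ = d·√n = 0.32 × √52 = 2.3076
Two-sided α = 0.05 → critical value z_{0.025} = 1.960.
Power = Φ(δ − 1.960) + Φ(−δ − 1.960) = Φ(0.348) + Φ(-4.268) = 0.6359 + 0.0000 = 0.6359.

Power ≈ 0.636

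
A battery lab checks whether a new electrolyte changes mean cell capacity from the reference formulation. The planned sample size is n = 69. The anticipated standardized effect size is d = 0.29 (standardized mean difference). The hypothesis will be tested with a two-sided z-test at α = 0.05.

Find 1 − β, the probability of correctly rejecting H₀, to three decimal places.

Noncentrality parameter: δ = d·√n = 0.29 × √69 = 2.4089
Critical value for a two-sided test at α = 0.05: z_{α/2} = 1.960.
Power = Φ(δ − 1.960) + Φ(−δ − 1.960) = Φ(0.449) + Φ(-4.369) = 0.6733 + 0.0000 = 0.6733.

Power ≈ 0.673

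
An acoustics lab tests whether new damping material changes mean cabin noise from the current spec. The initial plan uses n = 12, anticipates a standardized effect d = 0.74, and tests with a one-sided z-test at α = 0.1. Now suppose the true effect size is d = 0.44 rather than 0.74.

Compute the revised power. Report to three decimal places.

With d = 0.44: δ = d·√n = 0.44 × √12 = 1.5242. Critical value z_{0.1} = 1.282.
Revised power = Φ(δ − 1.282) = Φ(0.243) = 0.5959.

Power ≈ 0.596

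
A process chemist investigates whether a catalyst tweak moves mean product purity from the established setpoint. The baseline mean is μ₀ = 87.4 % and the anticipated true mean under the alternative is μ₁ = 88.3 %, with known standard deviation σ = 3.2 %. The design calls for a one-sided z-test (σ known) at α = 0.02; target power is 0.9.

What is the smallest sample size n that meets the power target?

n = 141

Standardized effect: d = |μ₁ − μ₀| / σ = |88.3 − 87.4| / 3.2 = 0.2812
For power 0.9 need Φ(δ − z_{0.02}) = 0.9, so δ = z_{0.02} + z_{0.10} = 2.054 + 1.282 = 3.335.
δ = d·√n ⇒ n = (δ/d)² = (3.335 / 0.2812)² = 140.63.
Round up to the next whole unit.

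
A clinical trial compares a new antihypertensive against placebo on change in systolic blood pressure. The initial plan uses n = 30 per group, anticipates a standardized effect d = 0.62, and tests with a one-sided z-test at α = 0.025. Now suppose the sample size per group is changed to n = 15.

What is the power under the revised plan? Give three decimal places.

With n = 15 per group: δ = d·√(n/2) = 0.62 × √(15/2) = 1.6979. Critical value z_{0.025} = 1.960.
Revised power = P(Z > 1.960 − δ) = Φ(-0.262) = 0.3967.

Power ≈ 0.397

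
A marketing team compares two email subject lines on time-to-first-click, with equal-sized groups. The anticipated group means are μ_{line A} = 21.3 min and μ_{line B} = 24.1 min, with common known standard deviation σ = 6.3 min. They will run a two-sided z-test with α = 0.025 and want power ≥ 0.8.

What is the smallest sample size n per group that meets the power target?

n = 97 per group

Standardized effect: d = |μ_{line A} − μ_{line B}| / σ = |21.3 − 24.1| / 6.3 = 0.4444
Set Φ(δ − 2.241) = 0.8; then δ − 2.241 = Φ⁻¹(0.8) = 0.842, giving δ = 3.083.
(For δ > 0 the lower-tail rejection region contributes negligibly to power, so the one-term inversion is standard.)
δ = d·√(n/2) ⇒ n = 2(δ/d)² = 2 × (3.083 / 0.4444)² = 96.24.
Rounding up, n = 97 per group.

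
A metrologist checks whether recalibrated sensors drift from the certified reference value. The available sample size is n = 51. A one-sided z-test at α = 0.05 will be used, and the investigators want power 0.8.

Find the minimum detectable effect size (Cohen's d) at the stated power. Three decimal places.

d ≈ 0.348

Need Φ(δ − 1.645) = 0.8, so δ = 1.645 + 0.842 = 2.486.
δ = d·√n ⇒ d = δ/√n = 2.486/√51 = 0.3482.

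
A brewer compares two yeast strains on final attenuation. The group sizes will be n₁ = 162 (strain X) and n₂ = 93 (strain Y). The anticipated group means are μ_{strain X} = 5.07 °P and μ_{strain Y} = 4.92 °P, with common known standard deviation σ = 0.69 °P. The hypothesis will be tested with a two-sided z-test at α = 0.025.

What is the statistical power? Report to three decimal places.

Standardized effect: d = |μ_{strain X} − μ_{strain Y}| / σ = |5.07 − 4.92| / 0.69 = 0.2174
Noncentrality parameter: λ = d / √(1/n₁ + 1/n₂) = 0.2174 / √(1/162 + 1/93) = 1.6710
Critical value for a two-sided test at α = 0.025: z_{α/2} = 2.241.
Power = Φ(λ − 2.241) + Φ(−λ − 2.241) = Φ(-0.570) + Φ(-3.912) = 0.2842 + 0.0000 = 0.2842.

Power ≈ 0.284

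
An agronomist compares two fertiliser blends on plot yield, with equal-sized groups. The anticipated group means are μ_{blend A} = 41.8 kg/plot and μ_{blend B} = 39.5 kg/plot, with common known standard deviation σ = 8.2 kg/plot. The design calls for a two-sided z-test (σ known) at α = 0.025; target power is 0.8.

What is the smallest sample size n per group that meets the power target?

n = 242 per group

Standardized effect: d = |μ_{blend A} − μ_{blend B}| / σ = |41.8 − 39.5| / 8.2 = 0.2805
For power 0.8 need Φ(δ − z_{0.0125}) = 0.8, so δ = z_{0.0125} + z_{0.20} = 2.241 + 0.842 = 3.083.
(The Φ(−δ − z_{α/2}) term is vanishingly small for δ > 0 and is dropped in the standard sample-size formula.)
δ = d·√(n/2) ⇒ n = 2(δ/d)² = 2 × (3.083 / 0.2805)² = 241.63.
Rounding up, n = 242 per group.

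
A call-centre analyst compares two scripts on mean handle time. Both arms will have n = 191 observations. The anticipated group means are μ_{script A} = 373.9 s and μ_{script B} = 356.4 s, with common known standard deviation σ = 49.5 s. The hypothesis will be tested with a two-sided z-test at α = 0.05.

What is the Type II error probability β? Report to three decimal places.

β ≈ 0.067

Standardized effect: d = |μ_{script A} − μ_{script B}| / σ = |373.9 − 356.4| / 49.5 = 0.3535
Noncentrality parameter: λ = d·√(n/2) = 0.3535 × √(191/2) = 3.4549
Two-sided α = 0.05 → critical value z_{0.025} = 1.960.
Power = Φ(λ − 1.960) + Φ(−λ − 1.960) = Φ(1.495) + Φ(-5.415) = 0.9325 + 0.0000 = 0.9325.
Type II error: β = 1 − power = 1 − 0.9325 = 0.0675.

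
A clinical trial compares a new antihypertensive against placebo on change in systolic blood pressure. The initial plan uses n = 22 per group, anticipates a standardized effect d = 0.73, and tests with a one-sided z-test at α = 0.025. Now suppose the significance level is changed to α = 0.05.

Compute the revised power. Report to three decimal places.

Power ≈ 0.781

δ = d·√(n/2) = 0.73 × √(22/2) = 2.4211 (unchanged). New critical value: z_{0.05} = 1.645.
Revised power = P(Z > 1.645 − δ) = Φ(0.776) = 0.7812.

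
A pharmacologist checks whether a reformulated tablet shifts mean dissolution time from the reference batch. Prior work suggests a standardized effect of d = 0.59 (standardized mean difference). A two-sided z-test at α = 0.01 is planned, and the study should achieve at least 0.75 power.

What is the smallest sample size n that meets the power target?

For power 0.75 need Φ(δ − z_{0.005}) = 0.75, so δ = z_{0.005} + z_{0.25} = 2.576 + 0.674 = 3.250.
(Ignoring the negligible lower-tail rejection probability gives the usual closed-form inversion.)
δ = d·√n ⇒ n = (δ/d)² = (3.250 / 0.59)² = 30.35.
Round up to the next whole unit.

n = 31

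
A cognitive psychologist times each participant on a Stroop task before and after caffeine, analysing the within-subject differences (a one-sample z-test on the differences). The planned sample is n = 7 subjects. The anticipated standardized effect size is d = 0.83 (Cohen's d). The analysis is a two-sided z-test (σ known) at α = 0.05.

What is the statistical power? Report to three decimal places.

Power ≈ 0.593

Noncentrality parameter: δ = d·√n = 0.83 × √7 = 2.1960
Two-sided α = 0.05 → critical value z_{0.025} = 1.960.
Power = Φ(δ − 1.960) + Φ(−δ − 1.960) = Φ(0.236) + Φ(-4.156) = 0.5933 + 0.0000 = 0.5933.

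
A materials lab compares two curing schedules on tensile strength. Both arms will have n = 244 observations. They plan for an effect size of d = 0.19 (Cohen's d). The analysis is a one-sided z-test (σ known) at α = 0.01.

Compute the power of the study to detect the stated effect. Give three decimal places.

Noncentrality parameter: δ = d·√(n/2) = 0.19 × √(244/2) = 2.0986
One-sided α = 0.01 → critical value z_{0.01} = 2.326.
Power = Φ(δ − 2.326) = Φ(-0.228) = 0.4099.

Power ≈ 0.410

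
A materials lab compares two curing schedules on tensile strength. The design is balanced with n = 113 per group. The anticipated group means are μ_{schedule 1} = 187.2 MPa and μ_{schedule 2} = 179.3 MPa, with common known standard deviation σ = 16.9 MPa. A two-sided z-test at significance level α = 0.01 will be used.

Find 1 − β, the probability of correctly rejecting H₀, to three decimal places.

Standardized effect: d = |μ_{schedule 1} − μ_{schedule 2}| / σ = |187.2 − 179.3| / 16.9 = 0.4675
Noncentrality parameter: δ = d·√(n/2) = 0.4675 × √(113/2) = 3.5137
Two-sided α = 0.01 → critical value z_{0.005} = 2.576.
Power = Φ(δ − 2.576) + Φ(−δ − 2.576) = Φ(0.938) + Φ(-6.090) = 0.8258 + 0.0000 = 0.8258.

Power ≈ 0.826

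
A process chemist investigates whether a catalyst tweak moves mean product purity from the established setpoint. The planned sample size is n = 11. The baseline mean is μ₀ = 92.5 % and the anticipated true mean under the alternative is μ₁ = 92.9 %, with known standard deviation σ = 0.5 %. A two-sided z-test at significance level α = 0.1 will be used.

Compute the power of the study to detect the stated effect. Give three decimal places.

Power ≈ 0.843

Standardized effect: d = |μ₁ − μ₀| / σ = |92.9 − 92.5| / 0.5 = 0.8000
Noncentrality parameter: λ = d·√n = 0.8000 × √11 = 2.6533
Two-sided α = 0.1 → critical value z_{0.05} = 1.645.
Power = Φ(λ − 1.645) + Φ(−λ − 1.645) = Φ(1.008) + Φ(-4.298) = 0.8434 + 0.0000 = 0.8434.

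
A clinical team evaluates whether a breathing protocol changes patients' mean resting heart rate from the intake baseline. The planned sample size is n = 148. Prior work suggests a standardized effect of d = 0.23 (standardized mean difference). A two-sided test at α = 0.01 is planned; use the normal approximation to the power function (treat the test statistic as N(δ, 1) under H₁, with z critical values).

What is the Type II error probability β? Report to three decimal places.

β ≈ 0.412

Noncentrality parameter: δ = d·√n = 0.23 × √148 = 2.7981
Critical value for a two-sided test at α = 0.01: z_{α/2} = 2.576.
Power = Φ(δ − 2.576) + Φ(−δ − 2.576) = Φ(0.222) + Φ(-5.374) = 0.5879 + 0.0000 = 0.5879.
Type II error: β = 1 − power = 1 − 0.5879 = 0.4121.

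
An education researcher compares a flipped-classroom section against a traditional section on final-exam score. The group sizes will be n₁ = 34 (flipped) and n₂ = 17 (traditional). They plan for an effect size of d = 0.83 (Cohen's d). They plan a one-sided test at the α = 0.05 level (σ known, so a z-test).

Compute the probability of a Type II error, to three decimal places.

β ≈ 0.125

Noncentrality parameter: δ = d / √(1/n₁ + 1/n₂) = 0.83 / √(1/34 + 1/17) = 2.7942
One-sided α = 0.05 → critical value z_{0.05} = 1.645.
Power = P(Z > 1.645 − δ) = Φ(1.149) = 0.8748.
Type II error: β = 1 − power = 1 − 0.8748 = 0.1252.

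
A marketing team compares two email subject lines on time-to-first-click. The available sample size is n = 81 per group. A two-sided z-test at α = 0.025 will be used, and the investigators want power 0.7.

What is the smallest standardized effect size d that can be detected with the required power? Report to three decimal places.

Required noncentrality: δ = z_{0.0125} + z_{0.30} = 2.241 + 0.524 = 2.766.
(Lower-tail contribution to power is negligible for δ > 0.)
δ = d·√(n/2) ⇒ d = δ/√(n/2) = 2.766/√(81/2) = 0.4346.

d ≈ 0.435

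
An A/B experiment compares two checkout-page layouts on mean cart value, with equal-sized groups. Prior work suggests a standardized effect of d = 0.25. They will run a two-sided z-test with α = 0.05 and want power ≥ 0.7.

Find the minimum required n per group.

n = 198 per group

Set Φ(δ − 1.960) = 0.7; then δ − 1.960 = Φ⁻¹(0.7) = 0.524, giving δ = 2.484.
(For δ > 0 the lower-tail rejection region contributes negligibly to power, so the one-term inversion is standard.)
δ = d·√(n/2) ⇒ n = 2(δ/d)² = 2 × (2.484 / 0.25)² = 197.51.
Round up to the next whole unit.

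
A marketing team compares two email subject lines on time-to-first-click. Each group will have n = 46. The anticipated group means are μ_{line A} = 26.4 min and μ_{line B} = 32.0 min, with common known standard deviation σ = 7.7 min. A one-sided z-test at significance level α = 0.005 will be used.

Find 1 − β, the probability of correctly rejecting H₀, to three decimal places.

Power ≈ 0.819

Standardized effect: d = |μ_{line A} − μ_{line B}| / σ = |26.4 − 32.0| / 7.7 = 0.7273
Noncentrality parameter: δ = d·√(n/2) = 0.7273 × √(46/2) = 3.4879
Critical value for a one-sided test at α = 0.005: z_α = 2.576.
Power = Φ(δ − 2.576) = Φ(0.912) = 0.8191.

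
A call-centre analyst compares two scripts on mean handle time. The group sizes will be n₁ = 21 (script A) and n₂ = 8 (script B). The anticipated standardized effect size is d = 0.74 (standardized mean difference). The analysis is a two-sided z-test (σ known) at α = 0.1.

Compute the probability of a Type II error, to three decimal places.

β ≈ 0.446

Noncentrality parameter: δ = d / √(1/n₁ + 1/n₂) = 0.74 / √(1/21 + 1/8) = 1.7811
Two-sided α = 0.1 → critical value z_{0.05} = 1.645.
Power = Φ(δ − 1.645) + Φ(−δ − 1.645) = Φ(0.136) + Φ(-3.426) = 0.5542 + 0.0003 = 0.5545.
Type II error: β = 1 − power = 1 − 0.5545 = 0.4455.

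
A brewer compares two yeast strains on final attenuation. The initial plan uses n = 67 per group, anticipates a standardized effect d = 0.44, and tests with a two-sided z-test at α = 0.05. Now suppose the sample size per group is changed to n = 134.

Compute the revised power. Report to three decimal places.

With n = 134 per group: δ = d·√(n/2) = 0.44 × √(134/2) = 3.6016. Critical value z_{0.025} = 1.960.
Revised power = Φ(δ − 1.960) + Φ(−δ − 1.960) = Φ(1.642) + Φ(-5.562) = 0.9497 + 0.0000 = 0.9497.

Power ≈ 0.950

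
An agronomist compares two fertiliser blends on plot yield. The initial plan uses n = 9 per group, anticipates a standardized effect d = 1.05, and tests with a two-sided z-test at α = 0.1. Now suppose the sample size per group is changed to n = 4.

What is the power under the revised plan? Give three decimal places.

Power ≈ 0.437

With n = 4 per group: δ = d·√(n/2) = 1.05 × √(4/2) = 1.4849. Critical value z_{0.05} = 1.645.
Revised power = Φ(δ − 1.645) + Φ(−δ − 1.645) = Φ(-0.160) + Φ(-3.130) = 0.4365 + 0.0009 = 0.4373.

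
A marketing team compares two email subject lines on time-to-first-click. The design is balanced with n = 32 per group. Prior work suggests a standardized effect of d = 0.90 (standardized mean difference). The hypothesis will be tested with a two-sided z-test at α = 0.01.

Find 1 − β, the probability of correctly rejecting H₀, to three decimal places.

Noncentrality parameter: δ = d·√(n/2) = 0.90 × √(32/2) = 3.6000
Two-sided α = 0.01 → critical value z_{0.005} = 2.576.
Power = Φ(δ − 2.576) + Φ(−δ − 2.576) = Φ(1.024) + Φ(-6.176) = 0.8471 + 0.0000 = 0.8471.

Power ≈ 0.847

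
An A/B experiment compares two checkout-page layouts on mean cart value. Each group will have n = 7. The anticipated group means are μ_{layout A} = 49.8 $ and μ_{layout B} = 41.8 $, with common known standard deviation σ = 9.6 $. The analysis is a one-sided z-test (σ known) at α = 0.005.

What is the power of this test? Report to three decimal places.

Standardized effect: d = |μ_{layout A} − μ_{layout B}| / σ = |49.8 − 41.8| / 9.6 = 0.8333
Noncentrality parameter: δ = d·√(n/2) = 0.8333 × √(7/2) = 1.5590
Critical value for a one-sided test at α = 0.005: z_α = 2.576.
Power = Φ(δ − 2.576) = Φ(-1.017) = 0.1546.

Power ≈ 0.155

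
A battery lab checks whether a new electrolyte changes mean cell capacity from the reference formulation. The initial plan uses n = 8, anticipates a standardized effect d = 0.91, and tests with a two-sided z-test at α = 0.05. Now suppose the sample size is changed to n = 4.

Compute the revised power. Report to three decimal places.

With n = 4: δ = d·√n = 0.91 × √4 = 1.8200. Critical value z_{0.025} = 1.960.
Revised power = Φ(δ − 1.960) + Φ(−δ − 1.960) = Φ(-0.140) + Φ(-3.780) = 0.4443 + 0.0001 = 0.4444.

Power ≈ 0.444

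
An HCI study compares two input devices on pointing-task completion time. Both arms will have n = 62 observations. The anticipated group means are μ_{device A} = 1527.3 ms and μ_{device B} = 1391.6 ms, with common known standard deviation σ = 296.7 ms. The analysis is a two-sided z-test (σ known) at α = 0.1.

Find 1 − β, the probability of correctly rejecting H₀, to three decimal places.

Standardized effect: d = |μ_{device A} − μ_{device B}| / σ = |1527.3 − 1391.6| / 296.7 = 0.4574
Noncentrality parameter: δ = d·√(n/2) = 0.4574 × √(62/2) = 2.5465
Two-sided α = 0.1 → critical value z_{0.05} = 1.645.
Power = Φ(δ − 1.645) + Φ(−δ − 1.645) = Φ(0.902) + Φ(-4.191) = 0.8164 + 0.0000 = 0.8164.

Power ≈ 0.816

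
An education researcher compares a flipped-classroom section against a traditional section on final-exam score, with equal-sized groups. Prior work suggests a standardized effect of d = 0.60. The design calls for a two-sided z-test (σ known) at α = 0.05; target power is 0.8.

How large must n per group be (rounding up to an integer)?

n = 44 per group

Set Φ(δ − 1.960) = 0.8; then δ − 1.960 = Φ⁻¹(0.8) = 0.842, giving δ = 2.802.
(Ignoring the negligible lower-tail rejection probability gives the usual closed-form inversion.)
δ = d·√(n/2) ⇒ n = 2(δ/d)² = 2 × (2.802 / 0.60)² = 43.60.
Rounding up, n = 44 per group.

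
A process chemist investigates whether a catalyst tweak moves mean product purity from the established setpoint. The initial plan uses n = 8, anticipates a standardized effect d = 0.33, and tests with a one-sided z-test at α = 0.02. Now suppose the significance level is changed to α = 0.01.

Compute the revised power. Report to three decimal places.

Power ≈ 0.082

δ = d·√n = 0.33 × √8 = 0.9334 (unchanged). New critical value: z_{0.01} = 2.326.
Revised power = Φ(δ − 2.326) = Φ(-1.393) = 0.0818.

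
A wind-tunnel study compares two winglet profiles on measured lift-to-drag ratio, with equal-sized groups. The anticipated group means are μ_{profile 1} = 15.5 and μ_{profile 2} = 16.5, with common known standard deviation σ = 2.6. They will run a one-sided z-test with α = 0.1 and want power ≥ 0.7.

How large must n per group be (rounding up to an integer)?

Standardized effect: d = |μ_{profile 1} − μ_{profile 2}| / σ = |15.5 − 16.5| / 2.6 = 0.3846
Set Φ(δ − 1.282) = 0.7; then δ − 1.282 = Φ⁻¹(0.7) = 0.524, giving δ = 1.806.
δ = d·√(n/2) ⇒ n = 2(δ/d)² = 2 × (1.806 / 0.3846)² = 44.09.
Rounding up, n = 45 per group.

n = 45 per group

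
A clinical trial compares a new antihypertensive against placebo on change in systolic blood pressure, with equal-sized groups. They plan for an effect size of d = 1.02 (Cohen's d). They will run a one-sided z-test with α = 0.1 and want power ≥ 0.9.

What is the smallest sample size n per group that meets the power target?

n = 13 per group

For power 0.9 need Φ(δ − z_{0.1}) = 0.9, so δ = z_{0.1} + z_{0.10} = 1.282 + 1.282 = 2.563.
δ = d·√(n/2) ⇒ n = 2(δ/d)² = 2 × (2.563 / 1.02)² = 12.63.
Rounding up, n = 13 per group.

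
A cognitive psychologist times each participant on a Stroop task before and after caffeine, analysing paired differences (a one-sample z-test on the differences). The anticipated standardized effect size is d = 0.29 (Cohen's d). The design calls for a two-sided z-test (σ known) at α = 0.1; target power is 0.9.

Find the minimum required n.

n = 102

For power 0.9 need Φ(δ − z_{0.05}) = 0.9, so δ = z_{0.05} + z_{0.10} = 1.645 + 1.282 = 2.926.
(The Φ(−δ − z_{α/2}) term is vanishingly small for δ > 0 and is dropped in the standard sample-size formula.)
δ = d·√n ⇒ n = (δ/d)² = (2.926 / 0.29)² = 101.83.
Rounding up, n = 102.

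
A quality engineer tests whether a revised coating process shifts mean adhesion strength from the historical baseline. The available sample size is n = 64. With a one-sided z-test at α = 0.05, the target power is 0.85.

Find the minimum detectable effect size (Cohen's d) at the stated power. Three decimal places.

d ≈ 0.335

Required noncentrality: δ = z_{0.05} + z_{0.15} = 1.645 + 1.036 = 2.681.
δ = d·√n ⇒ d = δ/√n = 2.681/√64 = 0.3352.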